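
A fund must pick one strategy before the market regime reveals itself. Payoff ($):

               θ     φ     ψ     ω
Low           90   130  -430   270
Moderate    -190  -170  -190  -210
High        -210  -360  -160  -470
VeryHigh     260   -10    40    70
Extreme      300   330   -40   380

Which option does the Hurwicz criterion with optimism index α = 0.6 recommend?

Low: 0.6·270 + 0.4·(-430) = -10
Moderate: 0.6·(-170) + 0.4·(-210) = -186
High: 0.6·(-160) + 0.4·(-470) = -284
VeryHigh: 0.6·260 + 0.4·(-10) = 152
Extreme: 0.6·380 + 0.4·(-40) = 212
Highest Hurwicz score = 212 → Extreme.

Extreme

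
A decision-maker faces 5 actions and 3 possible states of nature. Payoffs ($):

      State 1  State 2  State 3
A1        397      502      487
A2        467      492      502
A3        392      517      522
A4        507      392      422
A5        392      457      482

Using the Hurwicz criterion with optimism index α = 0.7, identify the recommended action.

A2

A1: 0.7·502 + 0.3·397 = 470.5
A2: 0.7·502 + 0.3·467 = 491.5
A3: 0.7·522 + 0.3·392 = 483
A4: 0.7·507 + 0.3·392 = 472.5
A5: 0.7·482 + 0.3·392 = 455
Highest Hurwicz score = 491.5 → A2.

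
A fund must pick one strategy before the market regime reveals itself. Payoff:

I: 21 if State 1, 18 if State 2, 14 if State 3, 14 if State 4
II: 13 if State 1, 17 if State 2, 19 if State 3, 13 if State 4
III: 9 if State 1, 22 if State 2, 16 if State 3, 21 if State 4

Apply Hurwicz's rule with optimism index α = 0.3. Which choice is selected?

I

I: 0.3·21 + 0.7·14 = 16.1
II: 0.3·19 + 0.7·13 = 14.8
III: 0.3·22 + 0.7·9 = 12.9
Highest Hurwicz score = 16.1 → I.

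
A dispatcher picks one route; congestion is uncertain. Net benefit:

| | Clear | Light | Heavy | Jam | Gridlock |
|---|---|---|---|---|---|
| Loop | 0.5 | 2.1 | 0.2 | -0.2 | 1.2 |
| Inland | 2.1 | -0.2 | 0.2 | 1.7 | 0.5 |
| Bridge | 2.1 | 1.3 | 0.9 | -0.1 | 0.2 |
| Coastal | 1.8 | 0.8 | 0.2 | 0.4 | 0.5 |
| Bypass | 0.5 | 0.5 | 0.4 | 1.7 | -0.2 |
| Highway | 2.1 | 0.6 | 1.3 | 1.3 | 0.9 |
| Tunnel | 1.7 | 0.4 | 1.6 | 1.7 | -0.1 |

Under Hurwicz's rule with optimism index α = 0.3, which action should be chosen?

Loop: 0.3·2.1 + 0.7·(-0.2) = 0.49
Inland: 0.3·2.1 + 0.7·(-0.2) = 0.49
Bridge: 0.3·2.1 + 0.7·(-0.1) = 0.56
Coastal: 0.3·1.8 + 0.7·0.2 = 0.68
Bypass: 0.3·1.7 + 0.7·(-0.2) = 0.37
Highway: 0.3·2.1 + 0.7·0.6 = 1.05
Tunnel: 0.3·1.7 + 0.7·(-0.1) = 0.44
Highest Hurwicz score = 1.05 → Highway.

Highway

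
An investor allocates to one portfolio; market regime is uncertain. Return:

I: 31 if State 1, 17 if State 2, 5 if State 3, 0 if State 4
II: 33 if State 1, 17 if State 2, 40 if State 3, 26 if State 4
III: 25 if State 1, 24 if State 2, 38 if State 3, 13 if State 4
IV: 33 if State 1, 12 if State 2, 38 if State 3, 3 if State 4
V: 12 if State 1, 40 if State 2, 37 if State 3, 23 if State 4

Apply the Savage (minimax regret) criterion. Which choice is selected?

Column bests: State 1=33, State 2=40, State 3=40, State 4=26.
I regrets: 2, 23, 35, 26 → max 35
II regrets: 0, 23, 0, 0 → max 23
III regrets: 8, 16, 2, 13 → max 16
IV regrets: 0, 28, 2, 23 → max 28
V regrets: 21, 0, 3, 3 → max 21
Smallest max regret = 16 → III.

III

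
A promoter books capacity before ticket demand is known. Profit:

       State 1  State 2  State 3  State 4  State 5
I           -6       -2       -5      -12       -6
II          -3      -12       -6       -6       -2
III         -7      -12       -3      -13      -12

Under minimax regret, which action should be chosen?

Column bests: State 1=-3, State 2=-2, State 3=-3, State 4=-6, State 5=-2.
I regrets: 3, 0, 2, 6, 4 → max 6
II regrets: 0, 10, 3, 0, 0 → max 10
III regrets: 4, 10, 0, 7, 10 → max 10
Smallest max regret = 6 → I.

I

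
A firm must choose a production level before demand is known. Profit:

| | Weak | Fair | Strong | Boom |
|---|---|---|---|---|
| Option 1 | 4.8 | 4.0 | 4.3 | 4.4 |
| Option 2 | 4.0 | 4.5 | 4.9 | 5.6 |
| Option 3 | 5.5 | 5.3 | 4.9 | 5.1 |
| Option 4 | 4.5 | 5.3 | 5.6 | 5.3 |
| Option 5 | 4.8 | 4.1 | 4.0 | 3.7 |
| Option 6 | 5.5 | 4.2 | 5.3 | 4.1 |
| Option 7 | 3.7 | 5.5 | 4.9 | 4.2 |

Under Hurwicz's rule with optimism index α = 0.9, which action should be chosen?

Option 4

Option 1: 0.9·4.8 + 0.1·4.0 = 4.72
Option 2: 0.9·5.6 + 0.1·4.0 = 5.44
Option 3: 0.9·5.5 + 0.1·4.9 = 5.44
Option 4: 0.9·5.6 + 0.1·4.5 = 5.49
Option 5: 0.9·4.8 + 0.1·3.7 = 4.69
Option 6: 0.9·5.5 + 0.1·4.1 = 5.36
Option 7: 0.9·5.5 + 0.1·3.7 = 5.32
Highest Hurwicz score = 5.49 → Option 4.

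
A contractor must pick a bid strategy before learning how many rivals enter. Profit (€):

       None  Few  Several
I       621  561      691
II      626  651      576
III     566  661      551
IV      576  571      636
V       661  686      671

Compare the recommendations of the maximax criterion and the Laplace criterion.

Row maxima: I=691, II=651, III=661, IV=636, V=686
Best best-case = 691 → I.
Row averages: I=1873/3, II=1853/3, III=1778/3, IV=1783/3, V=2018/3
Highest average = 2018/3 → V.

maximax → I; laplace → V (disagree)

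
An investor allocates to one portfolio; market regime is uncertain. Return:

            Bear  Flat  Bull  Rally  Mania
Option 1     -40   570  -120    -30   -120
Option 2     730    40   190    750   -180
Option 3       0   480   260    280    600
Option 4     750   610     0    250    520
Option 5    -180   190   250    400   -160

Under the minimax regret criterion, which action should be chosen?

Option 4

Column bests: Bear=750, Flat=610, Bull=260, Rally=750, Mania=600.
Option 1 regrets: 790, 40, 380, 780, 720 → max 790
Option 2 regrets: 20, 570, 70, 0, 780 → max 780
Option 3 regrets: 750, 130, 0, 470, 0 → max 750
Option 4 regrets: 0, 0, 260, 500, 80 → max 500
Option 5 regrets: 930, 420, 10, 350, 760 → max 930
Smallest max regret = 500 → Option 4.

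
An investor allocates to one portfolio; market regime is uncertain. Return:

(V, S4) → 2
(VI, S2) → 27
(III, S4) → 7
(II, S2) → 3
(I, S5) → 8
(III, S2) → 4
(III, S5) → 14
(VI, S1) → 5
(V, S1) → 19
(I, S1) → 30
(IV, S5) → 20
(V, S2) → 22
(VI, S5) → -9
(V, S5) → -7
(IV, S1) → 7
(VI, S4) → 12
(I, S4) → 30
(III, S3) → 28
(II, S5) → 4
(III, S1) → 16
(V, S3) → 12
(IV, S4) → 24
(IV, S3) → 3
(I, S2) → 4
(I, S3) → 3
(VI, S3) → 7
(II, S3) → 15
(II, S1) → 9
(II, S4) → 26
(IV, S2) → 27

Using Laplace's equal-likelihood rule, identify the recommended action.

IV

Row averages: I=15, II=11.4, III=13.8, IV=16.2, V=9.6, VI=8.4
Highest average = 16.2 → IV.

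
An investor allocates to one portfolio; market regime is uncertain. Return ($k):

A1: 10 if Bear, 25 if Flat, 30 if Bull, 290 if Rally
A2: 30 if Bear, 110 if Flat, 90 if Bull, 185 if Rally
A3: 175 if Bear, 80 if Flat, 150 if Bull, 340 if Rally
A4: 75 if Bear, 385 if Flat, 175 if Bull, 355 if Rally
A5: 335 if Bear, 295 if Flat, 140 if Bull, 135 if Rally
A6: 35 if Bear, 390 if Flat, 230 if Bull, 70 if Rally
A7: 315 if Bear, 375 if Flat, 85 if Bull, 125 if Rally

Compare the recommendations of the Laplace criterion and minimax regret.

Row averages: A1=88.75, A2=103.75, A3=186.25, A4=247.5, A5=226.25, A6=181.25, A7=225
Highest average = 247.5 → A4.
Column bests: Bear=335, Flat=390, Bull=230, Rally=355.
A1 regrets: 325, 365, 200, 65 → max 365
A2 regrets: 305, 280, 140, 170 → max 305
A3 regrets: 160, 310, 80, 15 → max 310
A4 regrets: 260, 5, 55, 0 → max 260
A5 regrets: 0, 95, 90, 220 → max 220
A6 regrets: 300, 0, 0, 285 → max 300
A7 regrets: 20, 15, 145, 230 → max 230
Smallest max regret = 220 → A5.

laplace → A4; minimax regret → A5 (disagree)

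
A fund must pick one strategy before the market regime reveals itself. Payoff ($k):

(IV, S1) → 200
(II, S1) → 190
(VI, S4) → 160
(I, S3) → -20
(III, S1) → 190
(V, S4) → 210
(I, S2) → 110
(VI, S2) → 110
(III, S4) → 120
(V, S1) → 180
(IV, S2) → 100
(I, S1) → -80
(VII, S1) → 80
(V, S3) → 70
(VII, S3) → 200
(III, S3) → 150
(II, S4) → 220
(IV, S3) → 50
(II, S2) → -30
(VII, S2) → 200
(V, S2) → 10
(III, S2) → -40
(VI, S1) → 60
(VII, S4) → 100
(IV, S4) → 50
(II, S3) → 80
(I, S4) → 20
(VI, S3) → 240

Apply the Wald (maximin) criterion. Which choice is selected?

VII

Row minima: I=-80, II=-30, III=-40, IV=50, V=10, VI=60, VII=80
Best worst-case = 80 → VII.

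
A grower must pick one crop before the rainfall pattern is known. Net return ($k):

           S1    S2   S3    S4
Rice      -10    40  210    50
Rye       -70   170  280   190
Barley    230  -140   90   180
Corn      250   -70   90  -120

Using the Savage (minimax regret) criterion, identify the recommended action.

Rice

Column bests: S1=250, S2=170, S3=280, S4=190.
Rice regrets: 260, 130, 70, 140 → max 260
Rye regrets: 320, 0, 0, 0 → max 320
Barley regrets: 20, 310, 190, 10 → max 310
Corn regrets: 0, 240, 190, 310 → max 310
Smallest max regret = 260 → Rice.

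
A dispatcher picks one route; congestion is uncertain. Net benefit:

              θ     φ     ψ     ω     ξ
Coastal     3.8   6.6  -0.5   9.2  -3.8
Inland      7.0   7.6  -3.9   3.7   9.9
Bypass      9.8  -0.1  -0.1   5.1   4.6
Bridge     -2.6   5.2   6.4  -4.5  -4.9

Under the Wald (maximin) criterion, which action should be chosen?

Row minima: Coastal=-3.8, Inland=-3.9, Bypass=-0.1, Bridge=-4.9
Best worst-case = -0.1 → Bypass.

Bypass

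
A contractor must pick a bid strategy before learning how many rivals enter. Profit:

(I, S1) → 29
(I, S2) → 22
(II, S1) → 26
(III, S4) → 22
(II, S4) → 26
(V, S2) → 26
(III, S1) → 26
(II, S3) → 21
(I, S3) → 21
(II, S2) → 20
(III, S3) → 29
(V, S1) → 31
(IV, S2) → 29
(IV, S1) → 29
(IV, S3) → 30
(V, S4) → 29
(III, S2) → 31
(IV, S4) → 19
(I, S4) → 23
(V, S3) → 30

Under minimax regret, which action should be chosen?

Column bests: S1=31, S2=31, S3=30, S4=29.
I regrets: 2, 9, 9, 6 → max 9
II regrets: 5, 11, 9, 3 → max 11
III regrets: 5, 0, 1, 7 → max 7
IV regrets: 2, 2, 0, 10 → max 10
V regrets: 0, 5, 0, 0 → max 5
Smallest max regret = 5 → V.

V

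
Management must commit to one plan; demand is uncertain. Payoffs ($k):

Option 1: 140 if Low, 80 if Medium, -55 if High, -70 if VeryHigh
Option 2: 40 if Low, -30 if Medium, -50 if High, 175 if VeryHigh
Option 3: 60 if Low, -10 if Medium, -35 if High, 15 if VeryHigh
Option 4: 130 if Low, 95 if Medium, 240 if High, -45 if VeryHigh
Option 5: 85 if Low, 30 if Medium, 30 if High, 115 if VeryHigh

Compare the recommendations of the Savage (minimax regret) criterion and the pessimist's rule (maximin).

minimax regret → Option 5; maximin → Option 5 (agree)

Column bests: Low=140, Medium=95, High=240, VeryHigh=175.
Option 1 regrets: 0, 15, 295, 245 → max 295
Option 2 regrets: 100, 125, 290, 0 → max 290
Option 3 regrets: 80, 105, 275, 160 → max 275
Option 4 regrets: 10, 0, 0, 220 → max 220
Option 5 regrets: 55, 65, 210, 60 → max 210
Smallest max regret = 210 → Option 5.
Row minima: Option 1=-70, Option 2=-50, Option 3=-35, Option 4=-45, Option 5=30
Best worst-case = 30 → Option 5.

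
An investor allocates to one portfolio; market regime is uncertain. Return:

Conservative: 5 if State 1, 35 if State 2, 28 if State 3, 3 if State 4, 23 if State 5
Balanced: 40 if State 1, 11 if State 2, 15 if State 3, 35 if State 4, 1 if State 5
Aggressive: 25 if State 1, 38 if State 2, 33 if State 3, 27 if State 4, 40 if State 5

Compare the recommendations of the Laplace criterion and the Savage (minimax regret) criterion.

laplace → Aggressive; minimax regret → Aggressive (agree)

Row averages: Conservative=18.8, Balanced=20.4, Aggressive=32.6
Highest average = 32.6 → Aggressive.
Column bests: State 1=40, State 2=38, State 3=33, State 4=35, State 5=40.
Conservative regrets: 35, 3, 5, 32, 17 → max 35
Balanced regrets: 0, 27, 18, 0, 39 → max 39
Aggressive regrets: 15, 0, 0, 8, 0 → max 15
Smallest max regret = 15 → Aggressive.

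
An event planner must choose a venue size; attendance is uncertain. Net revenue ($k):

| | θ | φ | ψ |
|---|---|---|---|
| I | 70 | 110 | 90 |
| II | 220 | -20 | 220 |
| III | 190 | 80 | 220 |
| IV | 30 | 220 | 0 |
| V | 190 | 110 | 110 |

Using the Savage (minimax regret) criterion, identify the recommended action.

Column bests: θ=220, φ=220, ψ=220.
I regrets: 150, 110, 130 → max 150
II regrets: 0, 240, 0 → max 240
III regrets: 30, 140, 0 → max 140
IV regrets: 190, 0, 220 → max 220
V regrets: 30, 110, 110 → max 110
Smallest max regret = 110 → V.

V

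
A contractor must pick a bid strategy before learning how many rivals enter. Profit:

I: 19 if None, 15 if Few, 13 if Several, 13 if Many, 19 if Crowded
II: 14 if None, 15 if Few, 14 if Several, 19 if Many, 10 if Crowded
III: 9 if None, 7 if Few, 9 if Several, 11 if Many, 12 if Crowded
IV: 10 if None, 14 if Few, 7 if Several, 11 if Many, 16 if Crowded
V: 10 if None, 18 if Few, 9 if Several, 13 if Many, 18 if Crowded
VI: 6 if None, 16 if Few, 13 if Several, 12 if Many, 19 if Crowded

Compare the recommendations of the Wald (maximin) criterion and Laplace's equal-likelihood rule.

Row minima: I=13, II=10, III=7, IV=7, V=9, VI=6
Best worst-case = 13 → I.
Row averages: I=15.8, II=14.4, III=9.6, IV=11.6, V=13.6, VI=13.2
Highest average = 15.8 → I.

maximin → I; laplace → I (agree)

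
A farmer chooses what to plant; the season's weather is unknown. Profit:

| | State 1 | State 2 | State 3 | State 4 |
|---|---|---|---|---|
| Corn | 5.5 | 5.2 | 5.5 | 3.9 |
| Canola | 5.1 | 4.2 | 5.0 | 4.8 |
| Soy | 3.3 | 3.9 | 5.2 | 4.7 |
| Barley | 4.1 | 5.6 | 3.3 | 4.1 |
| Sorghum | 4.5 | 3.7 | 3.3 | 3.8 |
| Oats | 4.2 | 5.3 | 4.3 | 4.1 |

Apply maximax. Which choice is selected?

Barley

Row maxima: Corn=5.5, Canola=5.1, Soy=5.2, Barley=5.6, Sorghum=4.5, Oats=5.3
Best best-case = 5.6 → Barley.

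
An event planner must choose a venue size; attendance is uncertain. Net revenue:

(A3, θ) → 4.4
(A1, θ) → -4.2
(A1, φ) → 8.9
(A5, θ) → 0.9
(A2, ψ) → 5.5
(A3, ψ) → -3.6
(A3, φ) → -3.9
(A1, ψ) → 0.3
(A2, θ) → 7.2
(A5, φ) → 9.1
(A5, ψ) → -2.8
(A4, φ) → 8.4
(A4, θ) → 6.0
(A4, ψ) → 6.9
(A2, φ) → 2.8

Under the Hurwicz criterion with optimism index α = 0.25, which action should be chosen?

A4

A1: 0.25·8.9 + 0.75·(-4.2) = -0.925
A2: 0.25·7.2 + 0.75·2.8 = 3.9
A3: 0.25·4.4 + 0.75·(-3.9) = -1.825
A4: 0.25·8.4 + 0.75·6.0 = 6.6
A5: 0.25·9.1 + 0.75·(-2.8) = 0.175
Highest Hurwicz score = 6.6 → A4.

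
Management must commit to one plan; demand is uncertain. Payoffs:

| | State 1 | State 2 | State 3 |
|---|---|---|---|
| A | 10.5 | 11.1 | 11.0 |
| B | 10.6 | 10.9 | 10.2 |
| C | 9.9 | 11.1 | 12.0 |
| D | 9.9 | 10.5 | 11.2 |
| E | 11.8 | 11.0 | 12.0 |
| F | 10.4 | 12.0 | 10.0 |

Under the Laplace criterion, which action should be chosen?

Row averages: A=163/15, B=317/30, C=11, D=158/15, E=11.6, F=10.8
Highest average = 11.6 → E.

E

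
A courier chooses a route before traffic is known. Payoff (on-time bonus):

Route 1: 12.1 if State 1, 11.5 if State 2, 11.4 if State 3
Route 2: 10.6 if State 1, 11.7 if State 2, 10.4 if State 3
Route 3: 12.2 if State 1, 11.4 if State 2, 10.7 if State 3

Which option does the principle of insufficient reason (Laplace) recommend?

Row averages: Route 1=35/3, Route 2=10.9, Route 3=343/30
Highest average = 35/3 → Route 1.

Route 1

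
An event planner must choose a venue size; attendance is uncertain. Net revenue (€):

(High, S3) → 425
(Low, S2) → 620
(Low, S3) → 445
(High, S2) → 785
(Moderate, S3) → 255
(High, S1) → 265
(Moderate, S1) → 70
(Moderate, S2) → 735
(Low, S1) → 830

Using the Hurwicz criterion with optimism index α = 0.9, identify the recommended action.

Low

Low: 0.9·830 + 0.1·445 = 791.5
Moderate: 0.9·735 + 0.1·70 = 668.5
High: 0.9·785 + 0.1·265 = 733
Highest Hurwicz score = 791.5 → Low.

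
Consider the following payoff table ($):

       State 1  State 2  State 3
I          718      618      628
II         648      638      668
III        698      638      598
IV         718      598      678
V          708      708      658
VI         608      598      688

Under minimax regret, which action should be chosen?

Column bests: State 1=718, State 2=708, State 3=688.
I regrets: 0, 90, 60 → max 90
II regrets: 70, 70, 20 → max 70
III regrets: 20, 70, 90 → max 90
IV regrets: 0, 110, 10 → max 110
V regrets: 10, 0, 30 → max 30
VI regrets: 110, 110, 0 → max 110
Smallest max regret = 30 → V.

V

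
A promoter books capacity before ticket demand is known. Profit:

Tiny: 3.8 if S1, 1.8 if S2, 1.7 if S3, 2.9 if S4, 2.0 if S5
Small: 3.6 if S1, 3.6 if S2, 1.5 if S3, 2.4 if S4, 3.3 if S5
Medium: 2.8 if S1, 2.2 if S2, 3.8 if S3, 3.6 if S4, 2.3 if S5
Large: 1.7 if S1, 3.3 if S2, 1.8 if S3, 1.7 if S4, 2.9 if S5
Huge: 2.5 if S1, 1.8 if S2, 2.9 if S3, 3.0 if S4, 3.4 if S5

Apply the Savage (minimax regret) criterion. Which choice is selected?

Column bests: S1=3.8, S2=3.6, S3=3.8, S4=3.6, S5=3.4.
Tiny regrets: 0.0, 1.8, 2.1, 0.7, 1.4 → max 2.1
Small regrets: 0.2, 0.0, 2.3, 1.2, 0.1 → max 2.3
Medium regrets: 1.0, 1.4, 0.0, 0.0, 1.1 → max 1.4
Large regrets: 2.1, 0.3, 2.0, 1.9, 0.5 → max 2.1
Huge regrets: 1.3, 1.8, 0.9, 0.6, 0.0 → max 1.8
Smallest max regret = 1.4 → Medium.

Medium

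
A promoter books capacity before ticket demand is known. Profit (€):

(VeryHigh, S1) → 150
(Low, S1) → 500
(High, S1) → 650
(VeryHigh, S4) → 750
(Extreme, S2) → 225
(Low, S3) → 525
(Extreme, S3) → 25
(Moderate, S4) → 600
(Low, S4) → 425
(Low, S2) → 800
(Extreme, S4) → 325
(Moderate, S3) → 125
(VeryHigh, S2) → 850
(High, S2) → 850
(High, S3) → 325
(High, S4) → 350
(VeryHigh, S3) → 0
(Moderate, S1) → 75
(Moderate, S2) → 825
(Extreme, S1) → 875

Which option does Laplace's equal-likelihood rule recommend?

Row averages: Low=562.5, Moderate=406.25, High=543.75, VeryHigh=437.5, Extreme=362.5
Highest average = 562.5 → Low.

Low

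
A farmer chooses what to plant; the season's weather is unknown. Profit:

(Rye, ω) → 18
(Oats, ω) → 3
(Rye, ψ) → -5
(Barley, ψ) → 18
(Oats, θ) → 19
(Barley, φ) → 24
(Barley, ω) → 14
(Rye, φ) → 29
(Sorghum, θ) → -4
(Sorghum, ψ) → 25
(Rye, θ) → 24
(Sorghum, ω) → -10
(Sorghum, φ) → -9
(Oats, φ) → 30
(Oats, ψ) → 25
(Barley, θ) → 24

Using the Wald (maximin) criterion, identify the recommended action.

Barley

Row minima: Barley=14, Oats=3, Sorghum=-10, Rye=-5
Best worst-case = 14 → Barley.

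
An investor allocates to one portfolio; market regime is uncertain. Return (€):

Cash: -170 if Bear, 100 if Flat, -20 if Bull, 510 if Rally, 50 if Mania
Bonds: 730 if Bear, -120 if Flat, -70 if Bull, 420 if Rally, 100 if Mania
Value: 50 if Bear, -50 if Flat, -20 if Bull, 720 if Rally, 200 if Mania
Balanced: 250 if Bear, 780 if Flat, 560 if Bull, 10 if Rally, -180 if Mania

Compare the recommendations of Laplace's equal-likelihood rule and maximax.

Row averages: Cash=94, Bonds=212, Value=180, Balanced=284
Highest average = 284 → Balanced.
Row maxima: Cash=510, Bonds=730, Value=720, Balanced=780
Best best-case = 780 → Balanced.

laplace → Balanced; maximax → Balanced (agree)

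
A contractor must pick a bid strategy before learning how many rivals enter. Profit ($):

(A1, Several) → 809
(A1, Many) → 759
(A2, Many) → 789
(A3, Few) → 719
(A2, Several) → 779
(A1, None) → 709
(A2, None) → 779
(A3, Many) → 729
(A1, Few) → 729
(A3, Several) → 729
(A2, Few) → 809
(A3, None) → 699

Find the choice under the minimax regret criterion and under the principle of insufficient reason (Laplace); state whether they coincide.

minimax regret → A2; laplace → A2 (agree)

Column bests: None=779, Few=809, Several=809, Many=789.
A1 regrets: 70, 80, 0, 30 → max 80
A2 regrets: 0, 0, 30, 0 → max 30
A3 regrets: 80, 90, 80, 60 → max 90
Smallest max regret = 30 → A2.
Row averages: A1=751.5, A2=789, A3=719
Highest average = 789 → A2.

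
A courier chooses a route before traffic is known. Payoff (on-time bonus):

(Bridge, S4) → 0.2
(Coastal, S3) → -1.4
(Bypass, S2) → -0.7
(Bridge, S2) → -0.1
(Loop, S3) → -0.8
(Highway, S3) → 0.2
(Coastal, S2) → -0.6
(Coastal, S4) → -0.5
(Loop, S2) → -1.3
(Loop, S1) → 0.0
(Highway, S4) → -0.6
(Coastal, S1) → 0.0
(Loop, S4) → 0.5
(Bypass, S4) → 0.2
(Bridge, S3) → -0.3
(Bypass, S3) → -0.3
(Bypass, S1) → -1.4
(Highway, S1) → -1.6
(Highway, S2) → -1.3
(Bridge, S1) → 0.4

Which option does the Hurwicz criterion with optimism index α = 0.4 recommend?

Bridge

Bridge: 0.4·0.4 + 0.6·(-0.3) = -0.02
Bypass: 0.4·0.2 + 0.6·(-1.4) = -0.76
Coastal: 0.4·0.0 + 0.6·(-1.4) = -0.84
Loop: 0.4·0.5 + 0.6·(-1.3) = -0.58
Highway: 0.4·0.2 + 0.6·(-1.6) = -0.88
Highest Hurwicz score = -0.02 → Bridge.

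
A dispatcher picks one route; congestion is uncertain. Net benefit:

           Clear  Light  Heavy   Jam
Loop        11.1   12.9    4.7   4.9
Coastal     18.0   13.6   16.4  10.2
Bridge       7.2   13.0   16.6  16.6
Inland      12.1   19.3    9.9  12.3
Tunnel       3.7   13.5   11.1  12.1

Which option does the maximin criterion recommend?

Coastal

Row minima: Loop=4.7, Coastal=10.2, Bridge=7.2, Inland=9.9, Tunnel=3.7
Best worst-case = 10.2 → Coastal.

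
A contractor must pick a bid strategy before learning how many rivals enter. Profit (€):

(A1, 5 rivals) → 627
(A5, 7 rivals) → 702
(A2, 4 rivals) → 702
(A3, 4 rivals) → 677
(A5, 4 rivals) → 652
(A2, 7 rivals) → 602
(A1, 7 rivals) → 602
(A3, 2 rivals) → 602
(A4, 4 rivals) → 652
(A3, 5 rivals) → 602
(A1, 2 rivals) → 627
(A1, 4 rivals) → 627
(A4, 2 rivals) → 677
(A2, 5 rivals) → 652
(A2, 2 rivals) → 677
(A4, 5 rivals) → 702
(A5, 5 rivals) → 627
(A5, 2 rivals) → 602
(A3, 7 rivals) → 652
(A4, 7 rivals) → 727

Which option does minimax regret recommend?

Column bests: 2 rivals=677, 4 rivals=702, 5 rivals=702, 7 rivals=727.
A1 regrets: 50, 75, 75, 125 → max 125
A2 regrets: 0, 0, 50, 125 → max 125
A3 regrets: 75, 25, 100, 75 → max 100
A4 regrets: 0, 50, 0, 0 → max 50
A5 regrets: 75, 50, 75, 25 → max 75
Smallest max regret = 50 → A4.

A4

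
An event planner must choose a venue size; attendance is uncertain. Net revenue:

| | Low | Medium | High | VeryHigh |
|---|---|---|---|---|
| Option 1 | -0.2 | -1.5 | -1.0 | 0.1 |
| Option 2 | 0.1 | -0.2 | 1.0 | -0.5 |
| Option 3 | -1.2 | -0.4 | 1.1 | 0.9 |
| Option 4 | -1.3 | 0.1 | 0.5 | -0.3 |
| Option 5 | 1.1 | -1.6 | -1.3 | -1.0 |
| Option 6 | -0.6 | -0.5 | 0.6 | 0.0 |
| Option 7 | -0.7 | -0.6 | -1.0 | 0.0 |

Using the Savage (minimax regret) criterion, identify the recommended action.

Column bests: Low=1.1, Medium=0.1, High=1.1, VeryHigh=0.9.
Option 1 regrets: 1.3, 1.6, 2.1, 0.8 → max 2.1
Option 2 regrets: 1.0, 0.3, 0.1, 1.4 → max 1.4
Option 3 regrets: 2.3, 0.5, 0.0, 0.0 → max 2.3
Option 4 regrets: 2.4, 0.0, 0.6, 1.2 → max 2.4
Option 5 regrets: 0.0, 1.7, 2.4, 1.9 → max 2.4
Option 6 regrets: 1.7, 0.6, 0.5, 0.9 → max 1.7
Option 7 regrets: 1.8, 0.7, 2.1, 0.9 → max 2.1
Smallest max regret = 1.4 → Option 2.

Option 2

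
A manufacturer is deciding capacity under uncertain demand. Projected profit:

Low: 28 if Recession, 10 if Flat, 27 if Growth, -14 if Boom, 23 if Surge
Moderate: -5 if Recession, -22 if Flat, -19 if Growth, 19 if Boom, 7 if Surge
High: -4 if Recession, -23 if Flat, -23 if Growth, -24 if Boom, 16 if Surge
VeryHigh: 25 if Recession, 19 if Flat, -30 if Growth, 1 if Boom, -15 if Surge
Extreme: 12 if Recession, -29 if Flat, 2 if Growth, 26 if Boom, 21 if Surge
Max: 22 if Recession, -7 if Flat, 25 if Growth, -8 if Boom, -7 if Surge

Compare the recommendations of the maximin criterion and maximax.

maximin → Max; maximax → Low (disagree)

Row minima: Low=-14, Moderate=-22, High=-24, VeryHigh=-30, Extreme=-29, Max=-8
Best worst-case = -8 → Max.
Row maxima: Low=28, Moderate=19, High=16, VeryHigh=25, Extreme=26, Max=25
Best best-case = 28 → Low.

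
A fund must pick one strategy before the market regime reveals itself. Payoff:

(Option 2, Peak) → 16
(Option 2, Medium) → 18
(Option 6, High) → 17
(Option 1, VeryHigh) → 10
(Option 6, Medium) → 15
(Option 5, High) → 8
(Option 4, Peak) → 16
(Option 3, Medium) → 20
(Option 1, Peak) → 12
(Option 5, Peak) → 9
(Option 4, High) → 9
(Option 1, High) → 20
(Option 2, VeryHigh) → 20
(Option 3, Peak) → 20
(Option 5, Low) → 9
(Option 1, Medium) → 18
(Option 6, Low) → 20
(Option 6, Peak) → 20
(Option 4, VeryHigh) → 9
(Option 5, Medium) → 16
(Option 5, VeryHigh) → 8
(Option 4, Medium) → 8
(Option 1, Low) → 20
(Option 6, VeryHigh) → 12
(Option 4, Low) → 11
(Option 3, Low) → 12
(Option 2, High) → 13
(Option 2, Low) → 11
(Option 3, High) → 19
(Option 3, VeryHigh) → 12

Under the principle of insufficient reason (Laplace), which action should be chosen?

Row averages: Option 1=16, Option 2=15.6, Option 3=16.6, Option 4=10.6, Option 5=10, Option 6=16.8
Highest average = 16.8 → Option 6.

Option 6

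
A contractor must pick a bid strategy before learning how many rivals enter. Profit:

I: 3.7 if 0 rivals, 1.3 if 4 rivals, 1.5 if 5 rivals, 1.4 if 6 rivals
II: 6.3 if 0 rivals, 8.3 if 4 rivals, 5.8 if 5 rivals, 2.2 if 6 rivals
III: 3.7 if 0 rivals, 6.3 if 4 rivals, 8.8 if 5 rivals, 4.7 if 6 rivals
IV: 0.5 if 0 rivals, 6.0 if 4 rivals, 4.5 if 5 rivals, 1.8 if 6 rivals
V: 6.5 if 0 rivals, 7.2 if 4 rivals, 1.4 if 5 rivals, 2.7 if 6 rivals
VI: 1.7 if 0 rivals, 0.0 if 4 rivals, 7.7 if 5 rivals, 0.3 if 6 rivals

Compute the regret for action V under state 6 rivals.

Best payoff under 6 rivals is 4.7.
Regret = 4.7 − 2.7 = 2.0.

2.0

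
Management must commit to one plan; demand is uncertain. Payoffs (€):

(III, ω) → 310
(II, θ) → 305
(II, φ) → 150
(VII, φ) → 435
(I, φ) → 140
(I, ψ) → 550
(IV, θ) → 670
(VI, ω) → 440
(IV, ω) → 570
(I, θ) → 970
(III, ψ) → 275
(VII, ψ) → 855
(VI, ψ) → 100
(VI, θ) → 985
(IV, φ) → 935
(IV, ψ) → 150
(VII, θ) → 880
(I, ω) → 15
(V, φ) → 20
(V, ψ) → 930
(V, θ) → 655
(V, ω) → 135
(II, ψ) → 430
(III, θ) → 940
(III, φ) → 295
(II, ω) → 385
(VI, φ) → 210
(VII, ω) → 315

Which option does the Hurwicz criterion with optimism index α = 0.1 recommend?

I: 0.1·970 + 0.9·15 = 110.5
II: 0.1·430 + 0.9·150 = 178
III: 0.1·940 + 0.9·275 = 341.5
IV: 0.1·935 + 0.9·150 = 228.5
V: 0.1·930 + 0.9·20 = 111
VI: 0.1·985 + 0.9·100 = 188.5
VII: 0.1·880 + 0.9·315 = 371.5
Highest Hurwicz score = 371.5 → VII.

VII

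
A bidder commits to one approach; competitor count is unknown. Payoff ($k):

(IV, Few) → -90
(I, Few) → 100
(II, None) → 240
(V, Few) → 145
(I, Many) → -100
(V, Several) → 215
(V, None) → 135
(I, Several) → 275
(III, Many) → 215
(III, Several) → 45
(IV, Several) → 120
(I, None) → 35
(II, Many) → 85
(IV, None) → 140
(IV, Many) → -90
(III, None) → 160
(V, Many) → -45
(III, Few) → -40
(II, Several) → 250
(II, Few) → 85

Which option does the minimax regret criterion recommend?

Column bests: None=240, Few=145, Several=275, Many=215.
I regrets: 205, 45, 0, 315 → max 315
II regrets: 0, 60, 25, 130 → max 130
III regrets: 80, 185, 230, 0 → max 230
IV regrets: 100, 235, 155, 305 → max 305
V regrets: 105, 0, 60, 260 → max 260
Smallest max regret = 130 → II.

II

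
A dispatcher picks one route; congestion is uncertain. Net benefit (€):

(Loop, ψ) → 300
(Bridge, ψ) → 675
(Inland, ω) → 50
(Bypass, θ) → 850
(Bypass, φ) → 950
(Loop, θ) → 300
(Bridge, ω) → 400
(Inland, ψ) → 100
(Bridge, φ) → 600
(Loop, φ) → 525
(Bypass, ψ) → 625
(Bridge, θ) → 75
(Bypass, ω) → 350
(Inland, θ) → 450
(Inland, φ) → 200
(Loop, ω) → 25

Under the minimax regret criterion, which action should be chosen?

Column bests: θ=850, φ=950, ψ=675, ω=400.
Bypass regrets: 0, 0, 50, 50 → max 50
Inland regrets: 400, 750, 575, 350 → max 750
Loop regrets: 550, 425, 375, 375 → max 550
Bridge regrets: 775, 350, 0, 0 → max 775
Smallest max regret = 50 → Bypass.

Bypass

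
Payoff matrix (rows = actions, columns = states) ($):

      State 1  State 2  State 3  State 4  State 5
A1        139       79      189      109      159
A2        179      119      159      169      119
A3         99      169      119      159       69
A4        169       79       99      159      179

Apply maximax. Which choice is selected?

A1

Row maxima: A1=189, A2=179, A3=169, A4=179
Best best-case = 189 → A1.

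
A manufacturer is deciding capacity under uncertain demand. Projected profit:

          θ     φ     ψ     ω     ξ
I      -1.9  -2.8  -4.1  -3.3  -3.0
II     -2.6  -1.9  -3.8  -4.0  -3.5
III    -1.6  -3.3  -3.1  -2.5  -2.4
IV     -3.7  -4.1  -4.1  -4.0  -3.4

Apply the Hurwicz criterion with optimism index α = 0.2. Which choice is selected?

III

I: 0.2·(-1.9) + 0.8·(-4.1) = -3.66
II: 0.2·(-1.9) + 0.8·(-4.0) = -3.58
III: 0.2·(-1.6) + 0.8·(-3.3) = -2.96
IV: 0.2·(-3.4) + 0.8·(-4.1) = -3.96
Highest Hurwicz score = -2.96 → III.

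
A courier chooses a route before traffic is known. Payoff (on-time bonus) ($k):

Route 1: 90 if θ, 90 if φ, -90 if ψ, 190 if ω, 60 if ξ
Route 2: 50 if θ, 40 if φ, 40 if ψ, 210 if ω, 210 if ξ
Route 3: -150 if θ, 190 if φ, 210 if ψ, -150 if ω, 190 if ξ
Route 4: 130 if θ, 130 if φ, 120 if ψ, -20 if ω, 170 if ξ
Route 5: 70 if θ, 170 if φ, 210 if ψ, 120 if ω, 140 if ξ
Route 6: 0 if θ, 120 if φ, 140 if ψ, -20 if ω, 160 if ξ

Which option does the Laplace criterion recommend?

Route 5

Row averages: Route 1=68, Route 2=110, Route 3=58, Route 4=106, Route 5=142, Route 6=80
Highest average = 142 → Route 5.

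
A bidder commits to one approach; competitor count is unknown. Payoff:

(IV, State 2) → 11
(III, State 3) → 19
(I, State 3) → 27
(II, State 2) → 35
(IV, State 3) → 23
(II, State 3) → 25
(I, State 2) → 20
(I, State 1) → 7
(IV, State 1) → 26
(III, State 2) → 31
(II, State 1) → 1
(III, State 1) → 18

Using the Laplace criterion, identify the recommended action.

III

Row averages: I=18, II=61/3, III=68/3, IV=20
Highest average = 68/3 → III.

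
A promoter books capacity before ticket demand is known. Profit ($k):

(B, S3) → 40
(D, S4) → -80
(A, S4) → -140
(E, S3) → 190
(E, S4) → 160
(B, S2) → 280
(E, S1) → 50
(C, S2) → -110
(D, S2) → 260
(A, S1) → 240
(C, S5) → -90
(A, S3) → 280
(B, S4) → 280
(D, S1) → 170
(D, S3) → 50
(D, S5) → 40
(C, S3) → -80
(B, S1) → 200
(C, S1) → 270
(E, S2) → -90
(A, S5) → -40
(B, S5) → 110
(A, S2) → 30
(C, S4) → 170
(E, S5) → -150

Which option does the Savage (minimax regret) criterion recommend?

B

Column bests: S1=270, S2=280, S3=280, S4=280, S5=110.
A regrets: 30, 250, 0, 420, 150 → max 420
B regrets: 70, 0, 240, 0, 0 → max 240
C regrets: 0, 390, 360, 110, 200 → max 390
D regrets: 100, 20, 230, 360, 70 → max 360
E regrets: 220, 370, 90, 120, 260 → max 370
Smallest max regret = 240 → B.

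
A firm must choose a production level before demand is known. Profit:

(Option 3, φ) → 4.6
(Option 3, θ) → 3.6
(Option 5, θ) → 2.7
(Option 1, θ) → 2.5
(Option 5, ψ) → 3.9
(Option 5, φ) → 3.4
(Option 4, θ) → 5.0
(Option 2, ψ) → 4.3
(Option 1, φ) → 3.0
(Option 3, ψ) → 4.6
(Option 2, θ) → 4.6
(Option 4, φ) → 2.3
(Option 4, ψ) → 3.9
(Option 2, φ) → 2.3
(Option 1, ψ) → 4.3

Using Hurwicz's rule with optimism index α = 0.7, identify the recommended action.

Option 3

Option 1: 0.7·4.3 + 0.3·2.5 = 3.76
Option 2: 0.7·4.6 + 0.3·2.3 = 3.91
Option 3: 0.7·4.6 + 0.3·3.6 = 4.3
Option 4: 0.7·5.0 + 0.3·2.3 = 4.19
Option 5: 0.7·3.9 + 0.3·2.7 = 3.54
Highest Hurwicz score = 4.3 → Option 3.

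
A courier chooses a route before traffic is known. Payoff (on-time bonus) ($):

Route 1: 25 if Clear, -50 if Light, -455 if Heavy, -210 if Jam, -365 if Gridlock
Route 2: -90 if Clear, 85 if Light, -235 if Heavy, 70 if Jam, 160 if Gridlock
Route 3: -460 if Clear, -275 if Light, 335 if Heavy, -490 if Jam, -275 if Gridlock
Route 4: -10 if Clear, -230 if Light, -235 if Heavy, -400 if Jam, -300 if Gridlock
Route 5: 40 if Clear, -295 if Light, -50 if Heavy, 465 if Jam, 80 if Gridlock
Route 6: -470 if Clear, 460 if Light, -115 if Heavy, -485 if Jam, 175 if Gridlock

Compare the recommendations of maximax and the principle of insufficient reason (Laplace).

maximax → Route 5; laplace → Route 5 (agree)

Row maxima: Route 1=25, Route 2=160, Route 3=335, Route 4=-10, Route 5=465, Route 6=460
Best best-case = 465 → Route 5.
Row averages: Route 1=-211, Route 2=-2, Route 3=-233, Route 4=-235, Route 5=48, Route 6=-87
Highest average = 48 → Route 5.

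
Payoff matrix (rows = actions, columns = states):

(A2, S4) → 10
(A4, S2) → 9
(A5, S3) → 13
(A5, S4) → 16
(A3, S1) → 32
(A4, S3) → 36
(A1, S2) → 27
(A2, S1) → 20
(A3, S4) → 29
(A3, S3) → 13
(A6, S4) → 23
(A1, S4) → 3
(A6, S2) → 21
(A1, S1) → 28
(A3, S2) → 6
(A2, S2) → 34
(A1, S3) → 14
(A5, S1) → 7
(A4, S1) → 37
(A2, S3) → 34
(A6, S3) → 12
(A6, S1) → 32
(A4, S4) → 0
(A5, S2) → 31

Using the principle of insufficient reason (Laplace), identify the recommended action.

Row averages: A1=18, A2=24.5, A3=20, A4=20.5, A5=16.75, A6=22
Highest average = 24.5 → A2.

A2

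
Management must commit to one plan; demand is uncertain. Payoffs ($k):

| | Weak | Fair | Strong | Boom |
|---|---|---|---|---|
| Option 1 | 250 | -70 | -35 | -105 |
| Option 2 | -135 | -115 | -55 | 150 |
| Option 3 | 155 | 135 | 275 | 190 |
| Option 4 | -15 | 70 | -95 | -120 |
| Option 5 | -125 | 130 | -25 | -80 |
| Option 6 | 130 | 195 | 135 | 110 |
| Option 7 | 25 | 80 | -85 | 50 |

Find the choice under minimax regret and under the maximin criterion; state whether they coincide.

minimax regret → Option 3; maximin → Option 3 (agree)

Column bests: Weak=250, Fair=195, Strong=275, Boom=190.
Option 1 regrets: 0, 265, 310, 295 → max 310
Option 2 regrets: 385, 310, 330, 40 → max 385
Option 3 regrets: 95, 60, 0, 0 → max 95
Option 4 regrets: 265, 125, 370, 310 → max 370
Option 5 regrets: 375, 65, 300, 270 → max 375
Option 6 regrets: 120, 0, 140, 80 → max 140
Option 7 regrets: 225, 115, 360, 140 → max 360
Smallest max regret = 95 → Option 3.
Row minima: Option 1=-105, Option 2=-135, Option 3=135, Option 4=-120, Option 5=-125, Option 6=110, Option 7=-85
Best worst-case = 135 → Option 3.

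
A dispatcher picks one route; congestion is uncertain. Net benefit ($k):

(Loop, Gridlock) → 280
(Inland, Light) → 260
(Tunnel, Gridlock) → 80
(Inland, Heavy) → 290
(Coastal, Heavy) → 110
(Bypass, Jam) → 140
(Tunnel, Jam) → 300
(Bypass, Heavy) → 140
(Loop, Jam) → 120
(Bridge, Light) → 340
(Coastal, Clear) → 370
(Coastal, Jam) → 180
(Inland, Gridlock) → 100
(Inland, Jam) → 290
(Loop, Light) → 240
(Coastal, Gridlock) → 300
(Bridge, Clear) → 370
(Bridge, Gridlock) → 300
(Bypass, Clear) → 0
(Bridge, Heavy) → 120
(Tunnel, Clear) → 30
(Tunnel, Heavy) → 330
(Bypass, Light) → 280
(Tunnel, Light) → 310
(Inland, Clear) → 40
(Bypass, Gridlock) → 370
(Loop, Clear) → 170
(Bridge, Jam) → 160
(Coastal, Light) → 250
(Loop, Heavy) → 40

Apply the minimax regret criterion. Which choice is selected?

Bridge

Column bests: Clear=370, Light=340, Heavy=330, Jam=300, Gridlock=370.
Loop regrets: 200, 100, 290, 180, 90 → max 290
Coastal regrets: 0, 90, 220, 120, 70 → max 220
Tunnel regrets: 340, 30, 0, 0, 290 → max 340
Bridge regrets: 0, 0, 210, 140, 70 → max 210
Bypass regrets: 370, 60, 190, 160, 0 → max 370
Inland regrets: 330, 80, 40, 10, 270 → max 330
Smallest max regret = 210 → Bridge.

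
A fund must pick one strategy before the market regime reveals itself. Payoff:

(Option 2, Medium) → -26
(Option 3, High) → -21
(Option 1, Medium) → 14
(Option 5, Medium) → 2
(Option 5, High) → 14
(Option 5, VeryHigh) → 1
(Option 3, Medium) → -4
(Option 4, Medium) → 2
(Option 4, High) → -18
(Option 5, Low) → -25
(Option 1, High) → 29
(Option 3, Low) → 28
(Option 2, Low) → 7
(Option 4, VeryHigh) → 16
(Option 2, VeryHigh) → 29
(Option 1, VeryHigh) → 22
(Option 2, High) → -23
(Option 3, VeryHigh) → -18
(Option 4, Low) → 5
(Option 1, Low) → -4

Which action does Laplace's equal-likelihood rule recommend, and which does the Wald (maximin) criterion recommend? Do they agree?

laplace → Option 1; maximin → Option 1 (agree)

Row averages: Option 1=15.25, Option 2=-3.25, Option 3=-3.75, Option 4=1.25, Option 5=-2
Highest average = 15.25 → Option 1.
Row minima: Option 1=-4, Option 2=-26, Option 3=-21, Option 4=-18, Option 5=-25
Best worst-case = -4 → Option 1.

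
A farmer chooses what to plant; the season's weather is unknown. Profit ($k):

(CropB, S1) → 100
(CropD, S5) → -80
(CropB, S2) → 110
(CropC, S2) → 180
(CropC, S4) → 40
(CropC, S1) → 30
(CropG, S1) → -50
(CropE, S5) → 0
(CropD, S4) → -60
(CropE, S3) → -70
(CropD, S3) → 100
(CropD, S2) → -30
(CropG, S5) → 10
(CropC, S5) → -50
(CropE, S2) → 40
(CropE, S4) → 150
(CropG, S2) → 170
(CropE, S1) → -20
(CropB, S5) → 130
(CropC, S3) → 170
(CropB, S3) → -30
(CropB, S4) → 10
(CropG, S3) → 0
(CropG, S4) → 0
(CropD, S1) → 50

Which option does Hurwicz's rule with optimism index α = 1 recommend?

CropC

CropD: 1·100 + 0·(-80) = 100
CropG: 1·170 + 0·(-50) = 170
CropE: 1·150 + 0·(-70) = 150
CropB: 1·130 + 0·(-30) = 130
CropC: 1·180 + 0·(-50) = 180
Highest Hurwicz score = 180 → CropC.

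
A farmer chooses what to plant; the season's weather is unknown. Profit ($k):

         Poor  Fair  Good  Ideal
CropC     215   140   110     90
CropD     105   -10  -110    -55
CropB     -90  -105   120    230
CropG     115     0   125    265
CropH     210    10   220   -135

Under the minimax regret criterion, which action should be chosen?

CropG

Column bests: Poor=215, Fair=140, Good=220, Ideal=265.
CropC regrets: 0, 0, 110, 175 → max 175
CropD regrets: 110, 150, 330, 320 → max 330
CropB regrets: 305, 245, 100, 35 → max 305
CropG regrets: 100, 140, 95, 0 → max 140
CropH regrets: 5, 130, 0, 400 → max 400
Smallest max regret = 140 → CropG.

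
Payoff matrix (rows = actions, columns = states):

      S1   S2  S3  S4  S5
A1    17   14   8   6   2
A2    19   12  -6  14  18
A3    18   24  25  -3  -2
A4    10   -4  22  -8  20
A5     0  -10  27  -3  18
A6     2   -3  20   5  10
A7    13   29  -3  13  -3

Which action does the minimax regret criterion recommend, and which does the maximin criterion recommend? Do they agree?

minimax regret → A1; maximin → A1 (agree)

Column bests: S1=19, S2=29, S3=27, S4=14, S5=20.
A1 regrets: 2, 15, 19, 8, 18 → max 19
A2 regrets: 0, 17, 33, 0, 2 → max 33
A3 regrets: 1, 5, 2, 17, 22 → max 22
A4 regrets: 9, 33, 5, 22, 0 → max 33
A5 regrets: 19, 39, 0, 17, 2 → max 39
A6 regrets: 17, 32, 7, 9, 10 → max 32
A7 regrets: 6, 0, 30, 1, 23 → max 30
Smallest max regret = 19 → A1.
Row minima: A1=2, A2=-6, A3=-3, A4=-8, A5=-10, A6=-3, A7=-3
Best worst-case = 2 → A1.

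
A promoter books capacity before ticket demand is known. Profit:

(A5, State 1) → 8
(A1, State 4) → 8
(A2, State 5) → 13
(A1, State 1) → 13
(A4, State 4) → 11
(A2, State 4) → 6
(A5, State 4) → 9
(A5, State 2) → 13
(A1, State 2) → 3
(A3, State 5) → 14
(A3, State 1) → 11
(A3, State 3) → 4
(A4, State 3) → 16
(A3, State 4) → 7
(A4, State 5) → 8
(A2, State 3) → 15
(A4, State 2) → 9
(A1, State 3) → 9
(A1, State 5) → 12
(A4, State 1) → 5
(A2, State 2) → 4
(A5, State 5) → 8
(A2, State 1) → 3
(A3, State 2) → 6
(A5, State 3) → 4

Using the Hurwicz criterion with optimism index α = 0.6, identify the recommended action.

A4

A1: 0.6·13 + 0.4·3 = 9
A2: 0.6·15 + 0.4·3 = 10.2
A3: 0.6·14 + 0.4·4 = 10
A4: 0.6·16 + 0.4·5 = 11.6
A5: 0.6·13 + 0.4·4 = 9.4
Highest Hurwicz score = 11.6 → A4.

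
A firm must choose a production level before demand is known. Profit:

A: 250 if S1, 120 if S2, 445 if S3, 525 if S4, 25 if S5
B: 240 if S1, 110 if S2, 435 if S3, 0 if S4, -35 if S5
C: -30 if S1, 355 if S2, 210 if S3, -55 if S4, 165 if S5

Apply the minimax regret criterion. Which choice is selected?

Column bests: S1=250, S2=355, S3=445, S4=525, S5=165.
A regrets: 0, 235, 0, 0, 140 → max 235
B regrets: 10, 245, 10, 525, 200 → max 525
C regrets: 280, 0, 235, 580, 0 → max 580
Smallest max regret = 235 → A.

A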